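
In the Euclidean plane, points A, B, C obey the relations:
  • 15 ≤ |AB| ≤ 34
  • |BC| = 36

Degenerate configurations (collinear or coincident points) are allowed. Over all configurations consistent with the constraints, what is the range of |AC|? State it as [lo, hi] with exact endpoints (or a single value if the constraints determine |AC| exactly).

|AB| ∈ [15, 34]
|BC| ∈ {36}
|AC| ∈ [2, 70]

|AC| ∈ [2, 70]  (≈ [2.0000, 70.0000])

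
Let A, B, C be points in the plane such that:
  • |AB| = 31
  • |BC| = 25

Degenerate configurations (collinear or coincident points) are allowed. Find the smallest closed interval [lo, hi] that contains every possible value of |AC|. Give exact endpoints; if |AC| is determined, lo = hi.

|AC| ∈ [6, 56]  (≈ [6.0000, 56.0000])

|AB| ∈ {31}
|BC| ∈ {25}
|AC| ∈ [6, 56]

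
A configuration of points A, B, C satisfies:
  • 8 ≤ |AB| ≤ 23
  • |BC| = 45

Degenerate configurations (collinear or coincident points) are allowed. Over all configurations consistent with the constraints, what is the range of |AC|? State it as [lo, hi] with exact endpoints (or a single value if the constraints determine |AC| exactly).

|AC| ∈ [22, 68]  (≈ [22.0000, 68.0000])

|AB| ∈ [8, 23]
|BC| ∈ {45}
|AC| ∈ [22, 68]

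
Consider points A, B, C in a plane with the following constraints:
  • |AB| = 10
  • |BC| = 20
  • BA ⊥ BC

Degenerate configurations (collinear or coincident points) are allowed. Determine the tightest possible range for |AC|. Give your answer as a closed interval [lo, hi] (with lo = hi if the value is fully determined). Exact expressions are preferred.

|AC| = 10·√(5)  (≈ 22.3607)

|AB| ∈ {10}
|BC| ∈ {20}
|AC| ∈ {10·√(5)}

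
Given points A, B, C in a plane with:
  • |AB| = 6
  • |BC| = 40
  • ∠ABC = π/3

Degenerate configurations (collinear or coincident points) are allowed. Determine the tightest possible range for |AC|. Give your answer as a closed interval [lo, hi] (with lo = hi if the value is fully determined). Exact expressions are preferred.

|AB| ∈ {6}
|BC| ∈ {40}
|AC| ∈ {2·√(349)}

|AC| = 2·√(349)  (≈ 37.3631)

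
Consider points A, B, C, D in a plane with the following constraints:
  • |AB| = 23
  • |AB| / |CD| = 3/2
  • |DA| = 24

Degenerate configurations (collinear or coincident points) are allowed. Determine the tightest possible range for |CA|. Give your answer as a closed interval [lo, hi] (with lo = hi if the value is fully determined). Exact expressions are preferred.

|CA| ∈ [26/3, 118/3]  (≈ [8.6667, 39.3333])

|AB| ∈ {23}
|AD| ∈ {24}
|CD| ∈ {46/3}
|BD| ∈ [1, 47]
|AC| ∈ [26/3, 118/3]
|BC| ∈ [0, 187/3]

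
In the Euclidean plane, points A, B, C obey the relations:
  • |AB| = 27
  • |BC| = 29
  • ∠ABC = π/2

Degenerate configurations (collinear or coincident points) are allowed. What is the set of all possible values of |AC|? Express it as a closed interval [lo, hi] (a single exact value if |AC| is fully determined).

|AC| = √(1570)  (≈ 39.6232)

|AB| ∈ {27}
|BC| ∈ {29}
|AC| ∈ {√(1570)}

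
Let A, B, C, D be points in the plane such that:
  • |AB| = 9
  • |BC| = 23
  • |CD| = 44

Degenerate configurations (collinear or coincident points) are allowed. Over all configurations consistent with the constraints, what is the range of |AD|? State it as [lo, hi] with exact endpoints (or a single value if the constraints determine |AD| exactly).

|AD| ∈ [12, 76]  (≈ [12.0000, 76.0000])

|AB| ∈ {9}
|BC| ∈ {23}
|CD| ∈ {44}
|AC| ∈ [14, 32]
|BD| ∈ [21, 67]
|AD| ∈ [12, 76]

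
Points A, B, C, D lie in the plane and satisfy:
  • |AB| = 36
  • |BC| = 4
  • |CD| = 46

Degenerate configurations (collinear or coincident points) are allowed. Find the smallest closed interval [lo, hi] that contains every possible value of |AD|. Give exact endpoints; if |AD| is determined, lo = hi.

|AD| ∈ [6, 86]  (≈ [6.0000, 86.0000])

|AB| ∈ {36}
|BC| ∈ {4}
|CD| ∈ {46}
|AC| ∈ [32, 40]
|BD| ∈ [42, 50]
|AD| ∈ [6, 86]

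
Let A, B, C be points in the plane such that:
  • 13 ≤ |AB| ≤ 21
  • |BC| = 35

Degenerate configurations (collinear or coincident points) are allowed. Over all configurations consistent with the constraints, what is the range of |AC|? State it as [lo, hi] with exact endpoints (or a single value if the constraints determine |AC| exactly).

|AB| ∈ [13, 21]
|BC| ∈ {35}
|AC| ∈ [14, 56]

|AC| ∈ [14, 56]  (≈ [14.0000, 56.0000])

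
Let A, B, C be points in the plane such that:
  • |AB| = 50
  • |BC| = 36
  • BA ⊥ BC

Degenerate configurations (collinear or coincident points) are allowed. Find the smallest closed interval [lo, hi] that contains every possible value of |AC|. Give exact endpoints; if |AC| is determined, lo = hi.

|AC| = 2·√(949)  (≈ 61.6117)

|AB| ∈ {50}
|BC| ∈ {36}
|AC| ∈ {2·√(949)}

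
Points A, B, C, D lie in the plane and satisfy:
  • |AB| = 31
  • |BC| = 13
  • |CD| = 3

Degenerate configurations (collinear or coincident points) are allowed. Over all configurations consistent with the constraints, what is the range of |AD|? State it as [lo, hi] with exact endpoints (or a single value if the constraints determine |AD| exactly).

|AD| ∈ [15, 47]  (≈ [15.0000, 47.0000])

|AB| ∈ {31}
|BC| ∈ {13}
|CD| ∈ {3}
|AC| ∈ [18, 44]
|BD| ∈ [10, 16]
|AD| ∈ [15, 47]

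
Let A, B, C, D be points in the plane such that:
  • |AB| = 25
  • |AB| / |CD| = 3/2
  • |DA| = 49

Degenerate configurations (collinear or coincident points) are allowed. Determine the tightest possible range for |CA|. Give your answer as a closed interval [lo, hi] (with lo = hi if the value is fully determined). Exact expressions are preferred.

|CA| ∈ [97/3, 197/3]  (≈ [32.3333, 65.6667])

|AB| ∈ {25}
|AD| ∈ {49}
|CD| ∈ {50/3}
|BD| ∈ [24, 74]
|AC| ∈ [97/3, 197/3]
|BC| ∈ [22/3, 272/3]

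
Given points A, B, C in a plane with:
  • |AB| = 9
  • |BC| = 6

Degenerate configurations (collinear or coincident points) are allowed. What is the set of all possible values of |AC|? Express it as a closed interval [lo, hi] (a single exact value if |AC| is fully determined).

|AC| ∈ [3, 15]  (≈ [3.0000, 15.0000])

|AB| ∈ {9}
|BC| ∈ {6}
|AC| ∈ [3, 15]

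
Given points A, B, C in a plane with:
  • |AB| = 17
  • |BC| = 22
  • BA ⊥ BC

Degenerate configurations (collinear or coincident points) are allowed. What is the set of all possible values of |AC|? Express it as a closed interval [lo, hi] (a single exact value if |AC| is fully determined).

|AC| = √(773)  (≈ 27.8029)

|AB| ∈ {17}
|BC| ∈ {22}
|AC| ∈ {√(773)}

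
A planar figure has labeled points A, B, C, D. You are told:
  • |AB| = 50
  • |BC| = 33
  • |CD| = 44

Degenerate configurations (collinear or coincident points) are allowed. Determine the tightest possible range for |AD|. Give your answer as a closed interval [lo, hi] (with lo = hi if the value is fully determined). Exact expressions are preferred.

|AD| ∈ [0, 127]  (≈ [0.0000, 127.0000])

|AB| ∈ {50}
|BC| ∈ {33}
|CD| ∈ {44}
|AC| ∈ [17, 83]
|BD| ∈ [11, 77]
|AD| ∈ [0, 127]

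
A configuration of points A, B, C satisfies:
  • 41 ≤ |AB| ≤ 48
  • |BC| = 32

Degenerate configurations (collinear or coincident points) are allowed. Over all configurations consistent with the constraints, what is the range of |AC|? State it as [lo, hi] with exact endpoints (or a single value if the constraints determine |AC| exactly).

|AB| ∈ [41, 48]
|BC| ∈ {32}
|AC| ∈ [9, 80]

|AC| ∈ [9, 80]  (≈ [9.0000, 80.0000])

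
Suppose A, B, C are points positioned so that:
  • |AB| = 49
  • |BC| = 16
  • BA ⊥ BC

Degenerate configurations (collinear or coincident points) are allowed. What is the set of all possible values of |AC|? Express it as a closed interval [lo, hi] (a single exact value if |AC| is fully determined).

|AC| = √(2657)  (≈ 51.5461)

|AB| ∈ {49}
|BC| ∈ {16}
|AC| ∈ {√(2657)}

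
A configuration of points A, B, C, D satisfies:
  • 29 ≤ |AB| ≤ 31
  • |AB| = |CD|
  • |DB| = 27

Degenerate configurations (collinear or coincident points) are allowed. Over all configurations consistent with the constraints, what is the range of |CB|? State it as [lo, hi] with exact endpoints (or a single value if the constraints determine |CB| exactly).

|AB| ∈ [29, 31]
|BD| ∈ {27}
|CD| ∈ [29, 31]
|AD| ∈ [2, 58]
|BC| ∈ [2, 58]
|AC| ∈ [0, 89]

|CB| ∈ [2, 58]  (≈ [2.0000, 58.0000])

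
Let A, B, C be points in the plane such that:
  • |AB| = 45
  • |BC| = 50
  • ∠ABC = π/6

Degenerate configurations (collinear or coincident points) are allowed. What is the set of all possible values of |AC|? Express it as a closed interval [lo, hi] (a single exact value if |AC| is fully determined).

|AB| ∈ {45}
|BC| ∈ {50}
|AC| ∈ {5·√(181 - 90·√(3))}

|AC| = 5·√(181 - 90·√(3))  (≈ 25.0576)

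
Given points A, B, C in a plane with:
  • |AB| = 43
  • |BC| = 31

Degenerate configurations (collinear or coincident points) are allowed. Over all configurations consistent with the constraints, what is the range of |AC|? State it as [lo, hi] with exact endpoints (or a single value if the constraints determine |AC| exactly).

|AB| ∈ {43}
|BC| ∈ {31}
|AC| ∈ [12, 74]

|AC| ∈ [12, 74]  (≈ [12.0000, 74.0000])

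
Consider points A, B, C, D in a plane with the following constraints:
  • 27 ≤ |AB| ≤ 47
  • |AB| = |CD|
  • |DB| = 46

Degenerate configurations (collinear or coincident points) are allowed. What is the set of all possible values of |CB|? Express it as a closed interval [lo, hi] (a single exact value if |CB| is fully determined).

|AB| ∈ [27, 47]
|BD| ∈ {46}
|CD| ∈ [27, 47]
|AD| ∈ [0, 93]
|BC| ∈ [0, 93]
|AC| ∈ [0, 140]

|CB| ∈ [0, 93]  (≈ [0.0000, 93.0000])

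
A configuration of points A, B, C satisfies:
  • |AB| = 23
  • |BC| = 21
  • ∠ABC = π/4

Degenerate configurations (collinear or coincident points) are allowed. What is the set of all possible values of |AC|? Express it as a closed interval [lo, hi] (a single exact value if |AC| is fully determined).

|AC| = √(970 - 483·√(2))  (≈ 16.9392)

|AB| ∈ {23}
|BC| ∈ {21}
|AC| ∈ {√(970 - 483·√(2))}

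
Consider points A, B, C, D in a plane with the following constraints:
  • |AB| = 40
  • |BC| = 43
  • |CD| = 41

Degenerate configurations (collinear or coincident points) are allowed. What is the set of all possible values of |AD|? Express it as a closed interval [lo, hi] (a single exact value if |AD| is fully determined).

|AD| ∈ [0, 124]  (≈ [0.0000, 124.0000])

|AB| ∈ {40}
|BC| ∈ {43}
|CD| ∈ {41}
|AC| ∈ [3, 83]
|BD| ∈ [2, 84]
|AD| ∈ [0, 124]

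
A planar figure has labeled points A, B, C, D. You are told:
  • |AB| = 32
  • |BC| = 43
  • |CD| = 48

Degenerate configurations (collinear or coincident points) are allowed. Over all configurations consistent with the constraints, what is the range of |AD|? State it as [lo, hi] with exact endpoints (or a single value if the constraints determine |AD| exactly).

|AD| ∈ [0, 123]  (≈ [0.0000, 123.0000])

|AB| ∈ {32}
|BC| ∈ {43}
|CD| ∈ {48}
|AC| ∈ [11, 75]
|BD| ∈ [5, 91]
|AD| ∈ [0, 123]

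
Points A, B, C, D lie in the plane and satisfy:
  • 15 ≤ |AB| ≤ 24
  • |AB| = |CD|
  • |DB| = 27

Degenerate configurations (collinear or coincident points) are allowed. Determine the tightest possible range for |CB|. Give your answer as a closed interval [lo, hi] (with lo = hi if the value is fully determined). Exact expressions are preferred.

|CB| ∈ [3, 51]  (≈ [3.0000, 51.0000])

|AB| ∈ [15, 24]
|BD| ∈ {27}
|CD| ∈ [15, 24]
|AD| ∈ [3, 51]
|BC| ∈ [3, 51]
|AC| ∈ [0, 75]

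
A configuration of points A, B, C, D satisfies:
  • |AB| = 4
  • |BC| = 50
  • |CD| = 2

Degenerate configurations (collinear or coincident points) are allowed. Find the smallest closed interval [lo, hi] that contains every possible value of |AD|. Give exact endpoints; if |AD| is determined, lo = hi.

|AD| ∈ [44, 56]  (≈ [44.0000, 56.0000])

|AB| ∈ {4}
|BC| ∈ {50}
|CD| ∈ {2}
|AC| ∈ [46, 54]
|BD| ∈ [48, 52]
|AD| ∈ [44, 56]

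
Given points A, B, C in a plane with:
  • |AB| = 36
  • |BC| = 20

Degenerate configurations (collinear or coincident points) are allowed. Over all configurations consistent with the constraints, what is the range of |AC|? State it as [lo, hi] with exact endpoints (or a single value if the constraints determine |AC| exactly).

|AC| ∈ [16, 56]  (≈ [16.0000, 56.0000])

|AB| ∈ {36}
|BC| ∈ {20}
|AC| ∈ [16, 56]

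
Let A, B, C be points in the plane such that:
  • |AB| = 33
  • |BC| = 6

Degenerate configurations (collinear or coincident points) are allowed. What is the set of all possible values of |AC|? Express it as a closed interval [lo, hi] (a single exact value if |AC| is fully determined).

|AB| ∈ {33}
|BC| ∈ {6}
|AC| ∈ [27, 39]

|AC| ∈ [27, 39]  (≈ [27.0000, 39.0000])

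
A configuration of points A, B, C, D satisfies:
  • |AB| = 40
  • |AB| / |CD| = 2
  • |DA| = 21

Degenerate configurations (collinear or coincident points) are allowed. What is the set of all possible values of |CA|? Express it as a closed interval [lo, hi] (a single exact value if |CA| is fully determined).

|AB| ∈ {40}
|AD| ∈ {21}
|CD| ∈ {20}
|BD| ∈ [19, 61]
|AC| ∈ [1, 41]
|BC| ∈ [0, 81]

|CA| ∈ [1, 41]  (≈ [1.0000, 41.0000])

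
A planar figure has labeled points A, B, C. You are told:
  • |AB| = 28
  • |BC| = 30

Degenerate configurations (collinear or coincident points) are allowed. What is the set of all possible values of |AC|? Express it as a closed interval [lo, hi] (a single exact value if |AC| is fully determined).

|AB| ∈ {28}
|BC| ∈ {30}
|AC| ∈ [2, 58]

|AC| ∈ [2, 58]  (≈ [2.0000, 58.0000])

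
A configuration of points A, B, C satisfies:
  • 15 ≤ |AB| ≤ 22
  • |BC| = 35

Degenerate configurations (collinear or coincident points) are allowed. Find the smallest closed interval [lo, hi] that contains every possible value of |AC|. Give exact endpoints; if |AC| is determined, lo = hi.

|AC| ∈ [13, 57]  (≈ [13.0000, 57.0000])

|AB| ∈ [15, 22]
|BC| ∈ {35}
|AC| ∈ [13, 57]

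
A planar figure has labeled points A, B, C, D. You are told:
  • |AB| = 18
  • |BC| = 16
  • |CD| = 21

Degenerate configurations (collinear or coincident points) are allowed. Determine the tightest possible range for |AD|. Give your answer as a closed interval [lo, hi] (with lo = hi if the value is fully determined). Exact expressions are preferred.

|AD| ∈ [0, 55]  (≈ [0.0000, 55.0000])

|AB| ∈ {18}
|BC| ∈ {16}
|CD| ∈ {21}
|AC| ∈ [2, 34]
|BD| ∈ [5, 37]
|AD| ∈ [0, 55]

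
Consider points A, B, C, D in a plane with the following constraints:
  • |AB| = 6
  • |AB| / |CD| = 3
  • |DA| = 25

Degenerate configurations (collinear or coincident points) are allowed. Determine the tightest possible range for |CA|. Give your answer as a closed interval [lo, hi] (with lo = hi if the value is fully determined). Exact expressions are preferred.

|AB| ∈ {6}
|AD| ∈ {25}
|CD| ∈ {2}
|BD| ∈ [19, 31]
|AC| ∈ [23, 27]
|BC| ∈ [17, 33]

|CA| ∈ [23, 27]  (≈ [23.0000, 27.0000])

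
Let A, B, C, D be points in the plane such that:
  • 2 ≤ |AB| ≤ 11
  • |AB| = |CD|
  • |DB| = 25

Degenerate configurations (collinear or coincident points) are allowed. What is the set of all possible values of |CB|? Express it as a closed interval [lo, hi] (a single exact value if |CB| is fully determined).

|AB| ∈ [2, 11]
|BD| ∈ {25}
|CD| ∈ [2, 11]
|AD| ∈ [14, 36]
|BC| ∈ [14, 36]
|AC| ∈ [3, 47]

|CB| ∈ [14, 36]  (≈ [14.0000, 36.0000])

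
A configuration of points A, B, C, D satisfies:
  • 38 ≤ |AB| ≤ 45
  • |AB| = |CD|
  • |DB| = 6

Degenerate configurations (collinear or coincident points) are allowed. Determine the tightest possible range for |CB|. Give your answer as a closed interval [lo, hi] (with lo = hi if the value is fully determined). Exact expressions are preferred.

|AB| ∈ [38, 45]
|BD| ∈ {6}
|CD| ∈ [38, 45]
|AD| ∈ [32, 51]
|BC| ∈ [32, 51]
|AC| ∈ [0, 96]

|CB| ∈ [32, 51]  (≈ [32.0000, 51.0000])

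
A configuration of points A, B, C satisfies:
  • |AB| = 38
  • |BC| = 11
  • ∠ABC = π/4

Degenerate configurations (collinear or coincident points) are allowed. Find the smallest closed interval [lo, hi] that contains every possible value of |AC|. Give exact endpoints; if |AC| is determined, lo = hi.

|AC| = √(1565 - 418·√(2))  (≈ 31.2067)

|AB| ∈ {38}
|BC| ∈ {11}
|AC| ∈ {√(1565 - 418·√(2))}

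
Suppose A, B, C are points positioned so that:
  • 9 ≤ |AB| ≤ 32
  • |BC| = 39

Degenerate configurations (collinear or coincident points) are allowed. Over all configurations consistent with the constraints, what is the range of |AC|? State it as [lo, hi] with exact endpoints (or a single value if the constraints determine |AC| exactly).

|AB| ∈ [9, 32]
|BC| ∈ {39}
|AC| ∈ [7, 71]

|AC| ∈ [7, 71]  (≈ [7.0000, 71.0000])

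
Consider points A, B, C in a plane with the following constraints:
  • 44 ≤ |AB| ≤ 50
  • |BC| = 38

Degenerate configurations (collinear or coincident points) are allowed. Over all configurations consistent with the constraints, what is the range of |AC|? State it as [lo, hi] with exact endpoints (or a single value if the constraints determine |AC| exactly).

|AC| ∈ [6, 88]  (≈ [6.0000, 88.0000])

|AB| ∈ [44, 50]
|BC| ∈ {38}
|AC| ∈ [6, 88]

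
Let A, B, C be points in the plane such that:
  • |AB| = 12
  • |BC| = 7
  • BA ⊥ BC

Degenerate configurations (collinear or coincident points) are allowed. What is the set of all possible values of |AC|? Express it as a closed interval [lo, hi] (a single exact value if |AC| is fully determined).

|AB| ∈ {12}
|BC| ∈ {7}
|AC| ∈ {√(193)}

|AC| = √(193)  (≈ 13.8924)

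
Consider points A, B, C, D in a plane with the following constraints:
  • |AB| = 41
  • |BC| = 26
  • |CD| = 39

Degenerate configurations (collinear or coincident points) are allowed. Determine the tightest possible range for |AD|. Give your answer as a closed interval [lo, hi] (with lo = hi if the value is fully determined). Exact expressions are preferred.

|AB| ∈ {41}
|BC| ∈ {26}
|CD| ∈ {39}
|AC| ∈ [15, 67]
|BD| ∈ [13, 65]
|AD| ∈ [0, 106]

|AD| ∈ [0, 106]  (≈ [0.0000, 106.0000])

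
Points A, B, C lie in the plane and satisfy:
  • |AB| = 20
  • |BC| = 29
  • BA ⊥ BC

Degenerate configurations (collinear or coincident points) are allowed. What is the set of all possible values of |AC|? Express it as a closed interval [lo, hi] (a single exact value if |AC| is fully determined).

|AB| ∈ {20}
|BC| ∈ {29}
|AC| ∈ {√(1241)}

|AC| = √(1241)  (≈ 35.2278)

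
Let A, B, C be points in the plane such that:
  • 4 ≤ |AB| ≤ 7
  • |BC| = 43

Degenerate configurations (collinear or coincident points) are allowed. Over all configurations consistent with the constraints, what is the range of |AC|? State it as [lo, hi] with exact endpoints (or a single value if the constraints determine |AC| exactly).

|AB| ∈ [4, 7]
|BC| ∈ {43}
|AC| ∈ [36, 50]

|AC| ∈ [36, 50]  (≈ [36.0000, 50.0000])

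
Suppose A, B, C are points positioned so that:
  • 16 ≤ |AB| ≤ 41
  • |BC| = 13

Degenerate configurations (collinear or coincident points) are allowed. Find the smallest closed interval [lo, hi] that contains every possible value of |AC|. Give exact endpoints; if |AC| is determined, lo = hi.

|AC| ∈ [3, 54]  (≈ [3.0000, 54.0000])

|AB| ∈ [16, 41]
|BC| ∈ {13}
|AC| ∈ [3, 54]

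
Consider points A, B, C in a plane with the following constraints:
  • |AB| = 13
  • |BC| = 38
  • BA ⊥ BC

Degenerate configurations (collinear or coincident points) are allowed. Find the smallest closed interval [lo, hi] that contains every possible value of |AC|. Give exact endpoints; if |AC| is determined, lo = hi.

|AC| = √(1613)  (≈ 40.1622)

|AB| ∈ {13}
|BC| ∈ {38}
|AC| ∈ {√(1613)}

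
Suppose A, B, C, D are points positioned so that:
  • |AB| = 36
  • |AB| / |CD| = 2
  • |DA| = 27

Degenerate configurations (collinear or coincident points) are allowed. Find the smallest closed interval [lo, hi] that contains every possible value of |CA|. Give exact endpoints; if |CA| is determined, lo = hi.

|CA| ∈ [9, 45]  (≈ [9.0000, 45.0000])

|AB| ∈ {36}
|AD| ∈ {27}
|CD| ∈ {18}
|BD| ∈ [9, 63]
|AC| ∈ [9, 45]
|BC| ∈ [0, 81]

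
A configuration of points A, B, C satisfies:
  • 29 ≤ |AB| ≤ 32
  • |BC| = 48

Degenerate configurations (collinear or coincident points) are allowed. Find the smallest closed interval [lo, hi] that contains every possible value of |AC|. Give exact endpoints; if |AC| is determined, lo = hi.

|AC| ∈ [16, 80]  (≈ [16.0000, 80.0000])

|AB| ∈ [29, 32]
|BC| ∈ {48}
|AC| ∈ [16, 80]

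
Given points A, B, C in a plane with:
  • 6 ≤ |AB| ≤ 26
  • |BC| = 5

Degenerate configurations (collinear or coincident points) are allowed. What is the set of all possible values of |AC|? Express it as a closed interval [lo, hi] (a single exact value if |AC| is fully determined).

|AC| ∈ [1, 31]  (≈ [1.0000, 31.0000])

|AB| ∈ [6, 26]
|BC| ∈ {5}
|AC| ∈ [1, 31]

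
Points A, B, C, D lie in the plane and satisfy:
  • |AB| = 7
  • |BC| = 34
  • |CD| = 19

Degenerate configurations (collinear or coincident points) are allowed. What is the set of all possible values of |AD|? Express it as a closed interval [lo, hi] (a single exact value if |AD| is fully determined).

|AB| ∈ {7}
|BC| ∈ {34}
|CD| ∈ {19}
|AC| ∈ [27, 41]
|BD| ∈ [15, 53]
|AD| ∈ [8, 60]

|AD| ∈ [8, 60]  (≈ [8.0000, 60.0000])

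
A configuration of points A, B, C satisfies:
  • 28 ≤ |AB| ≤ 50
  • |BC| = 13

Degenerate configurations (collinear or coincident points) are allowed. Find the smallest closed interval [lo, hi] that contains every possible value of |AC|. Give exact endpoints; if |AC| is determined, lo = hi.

|AC| ∈ [15, 63]  (≈ [15.0000, 63.0000])

|AB| ∈ [28, 50]
|BC| ∈ {13}
|AC| ∈ [15, 63]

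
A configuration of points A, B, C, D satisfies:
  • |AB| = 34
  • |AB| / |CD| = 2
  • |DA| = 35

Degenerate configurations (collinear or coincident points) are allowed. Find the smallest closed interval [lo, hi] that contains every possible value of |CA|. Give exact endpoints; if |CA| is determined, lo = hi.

|AB| ∈ {34}
|AD| ∈ {35}
|CD| ∈ {17}
|BD| ∈ [1, 69]
|AC| ∈ [18, 52]
|BC| ∈ [0, 86]

|CA| ∈ [18, 52]  (≈ [18.0000, 52.0000])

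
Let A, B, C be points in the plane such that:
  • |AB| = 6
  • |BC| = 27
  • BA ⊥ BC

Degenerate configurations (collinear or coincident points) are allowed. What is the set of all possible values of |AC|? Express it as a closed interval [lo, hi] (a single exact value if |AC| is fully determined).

|AB| ∈ {6}
|BC| ∈ {27}
|AC| ∈ {3·√(85)}

|AC| = 3·√(85)  (≈ 27.6586)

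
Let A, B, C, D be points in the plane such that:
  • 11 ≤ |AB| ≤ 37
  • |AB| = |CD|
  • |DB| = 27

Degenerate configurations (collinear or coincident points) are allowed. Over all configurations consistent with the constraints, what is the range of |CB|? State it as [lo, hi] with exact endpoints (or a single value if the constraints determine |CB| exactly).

|CB| ∈ [0, 64]  (≈ [0.0000, 64.0000])

|AB| ∈ [11, 37]
|BD| ∈ {27}
|CD| ∈ [11, 37]
|AD| ∈ [0, 64]
|BC| ∈ [0, 64]
|AC| ∈ [0, 101]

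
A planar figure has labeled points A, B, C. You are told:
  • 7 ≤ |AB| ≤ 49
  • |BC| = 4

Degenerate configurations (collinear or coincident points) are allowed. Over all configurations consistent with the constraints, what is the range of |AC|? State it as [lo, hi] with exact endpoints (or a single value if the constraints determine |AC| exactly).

|AB| ∈ [7, 49]
|BC| ∈ {4}
|AC| ∈ [3, 53]

|AC| ∈ [3, 53]  (≈ [3.0000, 53.0000])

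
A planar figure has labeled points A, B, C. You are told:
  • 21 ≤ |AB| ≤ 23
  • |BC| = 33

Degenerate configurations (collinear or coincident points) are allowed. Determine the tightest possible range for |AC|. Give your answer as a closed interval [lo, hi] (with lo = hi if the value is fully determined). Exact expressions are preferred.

|AC| ∈ [10, 56]  (≈ [10.0000, 56.0000])

|AB| ∈ [21, 23]
|BC| ∈ {33}
|AC| ∈ [10, 56]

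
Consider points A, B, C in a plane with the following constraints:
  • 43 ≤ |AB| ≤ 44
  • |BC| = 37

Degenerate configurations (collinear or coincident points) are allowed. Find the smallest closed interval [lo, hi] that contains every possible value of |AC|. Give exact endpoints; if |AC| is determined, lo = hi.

|AC| ∈ [6, 81]  (≈ [6.0000, 81.0000])

|AB| ∈ [43, 44]
|BC| ∈ {37}
|AC| ∈ [6, 81]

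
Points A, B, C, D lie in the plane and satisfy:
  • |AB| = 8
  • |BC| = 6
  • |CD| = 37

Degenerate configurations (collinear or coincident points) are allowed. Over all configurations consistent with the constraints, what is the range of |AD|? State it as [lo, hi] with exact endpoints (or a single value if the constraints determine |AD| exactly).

|AB| ∈ {8}
|BC| ∈ {6}
|CD| ∈ {37}
|AC| ∈ [2, 14]
|BD| ∈ [31, 43]
|AD| ∈ [23, 51]

|AD| ∈ [23, 51]  (≈ [23.0000, 51.0000])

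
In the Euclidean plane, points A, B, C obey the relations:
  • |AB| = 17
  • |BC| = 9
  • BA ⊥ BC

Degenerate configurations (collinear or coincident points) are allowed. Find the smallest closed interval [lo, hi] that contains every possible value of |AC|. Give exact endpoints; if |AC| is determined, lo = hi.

|AB| ∈ {17}
|BC| ∈ {9}
|AC| ∈ {√(370)}

|AC| = √(370)  (≈ 19.2354)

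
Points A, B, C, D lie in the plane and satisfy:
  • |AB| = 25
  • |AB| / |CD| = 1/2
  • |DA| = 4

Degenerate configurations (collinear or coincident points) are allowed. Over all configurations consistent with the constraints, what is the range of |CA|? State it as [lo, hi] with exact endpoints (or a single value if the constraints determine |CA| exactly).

|AB| ∈ {25}
|AD| ∈ {4}
|CD| ∈ {50}
|BD| ∈ [21, 29]
|AC| ∈ [46, 54]
|BC| ∈ [21, 79]

|CA| ∈ [46, 54]  (≈ [46.0000, 54.0000])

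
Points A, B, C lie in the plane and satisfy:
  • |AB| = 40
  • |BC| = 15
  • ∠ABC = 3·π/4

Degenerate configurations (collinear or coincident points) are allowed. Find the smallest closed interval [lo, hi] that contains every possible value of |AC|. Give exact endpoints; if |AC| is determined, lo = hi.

|AC| = 5·√(24·√(2) + 73)  (≈ 51.7062)

|AB| ∈ {40}
|BC| ∈ {15}
|AC| ∈ {5·√(24·√(2) + 73)}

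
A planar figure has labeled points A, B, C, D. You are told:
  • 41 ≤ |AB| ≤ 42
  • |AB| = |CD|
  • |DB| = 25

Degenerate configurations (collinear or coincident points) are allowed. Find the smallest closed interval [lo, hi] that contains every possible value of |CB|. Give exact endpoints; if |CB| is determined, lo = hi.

|CB| ∈ [16, 67]  (≈ [16.0000, 67.0000])

|AB| ∈ [41, 42]
|BD| ∈ {25}
|CD| ∈ [41, 42]
|AD| ∈ [16, 67]
|BC| ∈ [16, 67]
|AC| ∈ [0, 109]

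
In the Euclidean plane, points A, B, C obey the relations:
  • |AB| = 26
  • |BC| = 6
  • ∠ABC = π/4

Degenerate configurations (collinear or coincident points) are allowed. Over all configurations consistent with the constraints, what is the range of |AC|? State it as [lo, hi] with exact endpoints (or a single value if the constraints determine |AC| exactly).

|AC| = 2·√(178 - 39·√(2))  (≈ 22.1672)

|AB| ∈ {26}
|BC| ∈ {6}
|AC| ∈ {2·√(178 - 39·√(2))}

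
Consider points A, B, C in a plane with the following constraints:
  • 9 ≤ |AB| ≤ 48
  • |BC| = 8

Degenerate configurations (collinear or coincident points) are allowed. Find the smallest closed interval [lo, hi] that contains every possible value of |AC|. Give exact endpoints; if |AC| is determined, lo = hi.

|AB| ∈ [9, 48]
|BC| ∈ {8}
|AC| ∈ [1, 56]

|AC| ∈ [1, 56]  (≈ [1.0000, 56.0000])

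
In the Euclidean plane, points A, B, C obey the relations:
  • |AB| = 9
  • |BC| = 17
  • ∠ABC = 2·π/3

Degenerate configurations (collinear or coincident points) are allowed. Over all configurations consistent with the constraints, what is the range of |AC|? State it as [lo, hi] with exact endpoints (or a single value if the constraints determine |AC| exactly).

|AB| ∈ {9}
|BC| ∈ {17}
|AC| ∈ {√(523)}

|AC| = √(523)  (≈ 22.8692)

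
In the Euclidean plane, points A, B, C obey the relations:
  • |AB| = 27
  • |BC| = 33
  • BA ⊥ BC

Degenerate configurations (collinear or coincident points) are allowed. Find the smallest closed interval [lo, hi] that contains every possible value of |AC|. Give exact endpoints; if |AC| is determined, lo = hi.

|AC| = 3·√(202)  (≈ 42.6380)

|AB| ∈ {27}
|BC| ∈ {33}
|AC| ∈ {3·√(202)}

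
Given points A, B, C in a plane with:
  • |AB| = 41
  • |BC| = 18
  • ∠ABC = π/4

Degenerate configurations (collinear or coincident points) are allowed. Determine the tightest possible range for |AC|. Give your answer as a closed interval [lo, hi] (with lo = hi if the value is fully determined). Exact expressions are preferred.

|AC| = √(2005 - 738·√(2))  (≈ 31.0050)

|AB| ∈ {41}
|BC| ∈ {18}
|AC| ∈ {√(2005 - 738·√(2))}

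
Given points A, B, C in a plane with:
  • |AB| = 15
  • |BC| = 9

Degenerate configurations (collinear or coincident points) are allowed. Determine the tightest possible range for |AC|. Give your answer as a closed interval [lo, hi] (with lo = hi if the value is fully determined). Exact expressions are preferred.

|AC| ∈ [6, 24]  (≈ [6.0000, 24.0000])

|AB| ∈ {15}
|BC| ∈ {9}
|AC| ∈ [6, 24]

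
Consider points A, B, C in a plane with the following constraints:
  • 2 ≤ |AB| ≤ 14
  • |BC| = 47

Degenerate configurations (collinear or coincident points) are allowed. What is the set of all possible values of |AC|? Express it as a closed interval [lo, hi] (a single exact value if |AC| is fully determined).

|AC| ∈ [33, 61]  (≈ [33.0000, 61.0000])

|AB| ∈ [2, 14]
|BC| ∈ {47}
|AC| ∈ [33, 61]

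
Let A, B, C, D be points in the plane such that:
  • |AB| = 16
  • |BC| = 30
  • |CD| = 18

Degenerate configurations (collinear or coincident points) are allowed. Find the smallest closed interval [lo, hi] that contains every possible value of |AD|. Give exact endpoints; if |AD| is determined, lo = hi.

|AB| ∈ {16}
|BC| ∈ {30}
|CD| ∈ {18}
|AC| ∈ [14, 46]
|BD| ∈ [12, 48]
|AD| ∈ [0, 64]

|AD| ∈ [0, 64]  (≈ [0.0000, 64.0000])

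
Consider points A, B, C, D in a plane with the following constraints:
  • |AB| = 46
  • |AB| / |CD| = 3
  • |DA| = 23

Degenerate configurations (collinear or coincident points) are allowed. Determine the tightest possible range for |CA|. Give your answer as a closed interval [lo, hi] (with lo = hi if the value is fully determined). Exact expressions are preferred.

|AB| ∈ {46}
|AD| ∈ {23}
|CD| ∈ {46/3}
|BD| ∈ [23, 69]
|AC| ∈ [23/3, 115/3]
|BC| ∈ [23/3, 253/3]

|CA| ∈ [23/3, 115/3]  (≈ [7.6667, 38.3333])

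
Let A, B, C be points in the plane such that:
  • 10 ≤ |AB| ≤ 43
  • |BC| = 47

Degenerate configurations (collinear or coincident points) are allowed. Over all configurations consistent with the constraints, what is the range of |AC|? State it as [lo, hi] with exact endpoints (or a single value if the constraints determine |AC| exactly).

|AC| ∈ [4, 90]  (≈ [4.0000, 90.0000])

|AB| ∈ [10, 43]
|BC| ∈ {47}
|AC| ∈ [4, 90]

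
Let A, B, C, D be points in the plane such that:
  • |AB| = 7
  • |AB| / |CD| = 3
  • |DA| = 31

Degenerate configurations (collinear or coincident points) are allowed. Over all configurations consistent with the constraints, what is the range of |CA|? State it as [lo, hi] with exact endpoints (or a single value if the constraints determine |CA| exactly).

|AB| ∈ {7}
|AD| ∈ {31}
|CD| ∈ {7/3}
|BD| ∈ [24, 38]
|AC| ∈ [86/3, 100/3]
|BC| ∈ [65/3, 121/3]

|CA| ∈ [86/3, 100/3]  (≈ [28.6667, 33.3333])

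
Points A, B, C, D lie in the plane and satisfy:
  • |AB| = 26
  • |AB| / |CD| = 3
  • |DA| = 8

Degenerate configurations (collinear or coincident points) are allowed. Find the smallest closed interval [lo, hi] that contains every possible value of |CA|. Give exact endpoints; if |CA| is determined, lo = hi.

|CA| ∈ [2/3, 50/3]  (≈ [0.6667, 16.6667])

|AB| ∈ {26}
|AD| ∈ {8}
|CD| ∈ {26/3}
|BD| ∈ [18, 34]
|AC| ∈ [2/3, 50/3]
|BC| ∈ [28/3, 128/3]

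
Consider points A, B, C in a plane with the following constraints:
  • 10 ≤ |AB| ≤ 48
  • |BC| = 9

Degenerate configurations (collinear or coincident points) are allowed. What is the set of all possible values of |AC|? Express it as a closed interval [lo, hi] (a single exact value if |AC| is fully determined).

|AB| ∈ [10, 48]
|BC| ∈ {9}
|AC| ∈ [1, 57]

|AC| ∈ [1, 57]  (≈ [1.0000, 57.0000])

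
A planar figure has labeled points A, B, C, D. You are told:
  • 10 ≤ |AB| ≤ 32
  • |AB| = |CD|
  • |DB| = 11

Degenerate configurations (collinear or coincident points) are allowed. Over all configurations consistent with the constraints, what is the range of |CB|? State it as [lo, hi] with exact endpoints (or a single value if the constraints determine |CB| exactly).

|AB| ∈ [10, 32]
|BD| ∈ {11}
|CD| ∈ [10, 32]
|AD| ∈ [0, 43]
|BC| ∈ [0, 43]
|AC| ∈ [0, 75]

|CB| ∈ [0, 43]  (≈ [0.0000, 43.0000])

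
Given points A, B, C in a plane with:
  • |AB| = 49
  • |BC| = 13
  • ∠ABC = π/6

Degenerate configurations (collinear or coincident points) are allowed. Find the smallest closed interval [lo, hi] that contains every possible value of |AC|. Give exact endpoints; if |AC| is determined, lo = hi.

|AC| = √(2570 - 637·√(3))  (≈ 38.2973)

|AB| ∈ {49}
|BC| ∈ {13}
|AC| ∈ {√(2570 - 637·√(3))}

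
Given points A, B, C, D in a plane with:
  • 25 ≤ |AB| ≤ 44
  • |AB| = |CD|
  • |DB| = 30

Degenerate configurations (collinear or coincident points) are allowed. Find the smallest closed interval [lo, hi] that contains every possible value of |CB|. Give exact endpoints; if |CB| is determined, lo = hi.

|CB| ∈ [0, 74]  (≈ [0.0000, 74.0000])

|AB| ∈ [25, 44]
|BD| ∈ {30}
|CD| ∈ [25, 44]
|AD| ∈ [0, 74]
|BC| ∈ [0, 74]
|AC| ∈ [0, 118]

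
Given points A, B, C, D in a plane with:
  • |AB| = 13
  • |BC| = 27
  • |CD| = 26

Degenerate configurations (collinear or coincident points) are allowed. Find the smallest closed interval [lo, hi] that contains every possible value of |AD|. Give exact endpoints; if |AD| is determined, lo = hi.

|AB| ∈ {13}
|BC| ∈ {27}
|CD| ∈ {26}
|AC| ∈ [14, 40]
|BD| ∈ [1, 53]
|AD| ∈ [0, 66]

|AD| ∈ [0, 66]  (≈ [0.0000, 66.0000])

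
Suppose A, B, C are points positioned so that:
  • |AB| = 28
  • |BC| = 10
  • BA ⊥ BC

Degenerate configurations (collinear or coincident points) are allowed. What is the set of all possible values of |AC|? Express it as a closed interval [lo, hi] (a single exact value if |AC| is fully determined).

|AB| ∈ {28}
|BC| ∈ {10}
|AC| ∈ {2·√(221)}

|AC| = 2·√(221)  (≈ 29.7321)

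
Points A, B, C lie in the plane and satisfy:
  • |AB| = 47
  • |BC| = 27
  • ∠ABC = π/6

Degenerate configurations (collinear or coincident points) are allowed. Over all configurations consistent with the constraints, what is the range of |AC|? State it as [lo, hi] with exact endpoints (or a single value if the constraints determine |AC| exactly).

|AB| ∈ {47}
|BC| ∈ {27}
|AC| ∈ {√(2938 - 1269·√(3))}

|AC| = √(2938 - 1269·√(3))  (≈ 27.2034)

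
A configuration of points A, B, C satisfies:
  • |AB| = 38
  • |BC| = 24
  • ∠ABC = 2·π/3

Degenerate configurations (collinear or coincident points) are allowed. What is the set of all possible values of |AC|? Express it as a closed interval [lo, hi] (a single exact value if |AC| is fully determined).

|AB| ∈ {38}
|BC| ∈ {24}
|AC| ∈ {2·√(733)}

|AC| = 2·√(733)  (≈ 54.1479)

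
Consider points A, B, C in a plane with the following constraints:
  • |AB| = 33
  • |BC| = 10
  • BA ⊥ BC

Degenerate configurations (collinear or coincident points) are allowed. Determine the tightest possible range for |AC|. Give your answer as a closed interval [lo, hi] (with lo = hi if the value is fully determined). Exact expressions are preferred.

|AB| ∈ {33}
|BC| ∈ {10}
|AC| ∈ {√(1189)}

|AC| = √(1189)  (≈ 34.4819)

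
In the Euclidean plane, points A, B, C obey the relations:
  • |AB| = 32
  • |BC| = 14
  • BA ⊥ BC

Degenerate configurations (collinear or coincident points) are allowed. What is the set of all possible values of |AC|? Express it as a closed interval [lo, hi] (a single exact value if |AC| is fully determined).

|AC| = 2·√(305)  (≈ 34.9285)

|AB| ∈ {32}
|BC| ∈ {14}
|AC| ∈ {2·√(305)}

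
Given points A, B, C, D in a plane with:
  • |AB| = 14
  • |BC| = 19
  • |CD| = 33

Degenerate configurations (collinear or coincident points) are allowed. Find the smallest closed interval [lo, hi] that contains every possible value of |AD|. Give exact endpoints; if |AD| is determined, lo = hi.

|AD| ∈ [0, 66]  (≈ [0.0000, 66.0000])

|AB| ∈ {14}
|BC| ∈ {19}
|CD| ∈ {33}
|AC| ∈ [5, 33]
|BD| ∈ [14, 52]
|AD| ∈ [0, 66]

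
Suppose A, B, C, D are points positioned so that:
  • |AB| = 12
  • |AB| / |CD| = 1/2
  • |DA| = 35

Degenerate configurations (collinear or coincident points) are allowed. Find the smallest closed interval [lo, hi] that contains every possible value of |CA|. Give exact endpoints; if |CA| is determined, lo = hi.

|AB| ∈ {12}
|AD| ∈ {35}
|CD| ∈ {24}
|BD| ∈ [23, 47]
|AC| ∈ [11, 59]
|BC| ∈ [0, 71]

|CA| ∈ [11, 59]  (≈ [11.0000, 59.0000])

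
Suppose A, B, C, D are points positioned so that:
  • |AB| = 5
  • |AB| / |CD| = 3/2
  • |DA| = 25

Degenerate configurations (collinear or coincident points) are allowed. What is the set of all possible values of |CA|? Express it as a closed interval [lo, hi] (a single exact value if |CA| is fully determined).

|AB| ∈ {5}
|AD| ∈ {25}
|CD| ∈ {10/3}
|BD| ∈ [20, 30]
|AC| ∈ [65/3, 85/3]
|BC| ∈ [50/3, 100/3]

|CA| ∈ [65/3, 85/3]  (≈ [21.6667, 28.3333])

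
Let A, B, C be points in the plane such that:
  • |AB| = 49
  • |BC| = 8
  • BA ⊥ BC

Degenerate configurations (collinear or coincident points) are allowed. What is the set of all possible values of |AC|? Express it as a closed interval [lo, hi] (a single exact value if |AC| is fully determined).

|AC| = √(2465)  (≈ 49.6488)

|AB| ∈ {49}
|BC| ∈ {8}
|AC| ∈ {√(2465)}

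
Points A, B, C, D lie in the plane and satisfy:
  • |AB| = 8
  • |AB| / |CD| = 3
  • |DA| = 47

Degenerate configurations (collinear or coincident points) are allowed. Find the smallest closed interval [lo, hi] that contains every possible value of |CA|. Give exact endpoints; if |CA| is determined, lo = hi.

|AB| ∈ {8}
|AD| ∈ {47}
|CD| ∈ {8/3}
|BD| ∈ [39, 55]
|AC| ∈ [133/3, 149/3]
|BC| ∈ [109/3, 173/3]

|CA| ∈ [133/3, 149/3]  (≈ [44.3333, 49.6667])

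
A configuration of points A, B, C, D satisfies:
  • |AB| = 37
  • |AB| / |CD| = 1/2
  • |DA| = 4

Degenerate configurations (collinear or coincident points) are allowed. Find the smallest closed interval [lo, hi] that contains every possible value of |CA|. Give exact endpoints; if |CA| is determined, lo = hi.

|AB| ∈ {37}
|AD| ∈ {4}
|CD| ∈ {74}
|BD| ∈ [33, 41]
|AC| ∈ [70, 78]
|BC| ∈ [33, 115]

|CA| ∈ [70, 78]  (≈ [70.0000, 78.0000])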